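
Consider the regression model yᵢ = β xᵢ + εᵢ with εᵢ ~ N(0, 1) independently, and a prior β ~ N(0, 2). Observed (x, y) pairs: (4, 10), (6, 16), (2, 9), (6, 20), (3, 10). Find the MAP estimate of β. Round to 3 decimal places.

log p(β | y) = −Σ(yᵢ − βxᵢ)²/(2·1) − β²/(2·2) + const.
Setting the derivative to zero: Σxᵢ(yᵢ − βxᵢ)/1 − β/2 = 0, so β = Σxᵢyᵢ / (Σxᵢ² + σ²/τ²).
Σxᵢyᵢ = 4·10 + 6·16 + 2·9 + 6·20 + 3·10 = 304; Σxᵢ² = 101; σ²/τ² = 0.5.
β̂_MAP = 304 / (101 + 0.5) = 304/101.5 ≈ 2.995.

β̂_MAP = 2.995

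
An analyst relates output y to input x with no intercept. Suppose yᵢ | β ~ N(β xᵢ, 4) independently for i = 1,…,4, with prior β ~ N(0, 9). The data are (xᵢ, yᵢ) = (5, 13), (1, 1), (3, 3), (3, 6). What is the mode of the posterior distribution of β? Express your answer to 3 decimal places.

β̂_MAP = 2.093

log p(β | y) = −Σ(yᵢ − βxᵢ)²/(2·4) − β²/(2·9) + const.
Setting the derivative to zero: Σxᵢ(yᵢ − βxᵢ)/4 − β/9 = 0, so β = Σxᵢyᵢ / (Σxᵢ² + σ²/τ²).
Σxᵢyᵢ = 5·13 + 1·1 + 3·3 + 3·6 = 93; Σxᵢ² = 44; σ²/τ² = 4/9.
β̂_MAP = 93 / (44 + 4/9) = 93/(400/9) = 837/400 ≈ 2.093.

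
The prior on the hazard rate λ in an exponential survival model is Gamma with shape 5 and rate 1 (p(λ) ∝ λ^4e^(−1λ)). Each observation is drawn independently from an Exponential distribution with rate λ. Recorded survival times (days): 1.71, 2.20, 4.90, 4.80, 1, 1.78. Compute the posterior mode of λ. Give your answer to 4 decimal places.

The Exponential(rate=λ) likelihood is ∝ λ^n e^(−λΣtᵢ). Here n = 6 and Σtᵢ = 1.71 + 2.20 + 4.90 + 4.80 + 1 + 1.78 = 16.39.
Posterior ∝ λ^4e^(−1λ) · λ^6e^(−16.39λ) = λ^10e^(−17.39λ), i.e. Gamma(11, 17.39).
Mode = (a−1)/b = 10/17.39 ≈ 0.5750.

λ̂_MAP = 0.5750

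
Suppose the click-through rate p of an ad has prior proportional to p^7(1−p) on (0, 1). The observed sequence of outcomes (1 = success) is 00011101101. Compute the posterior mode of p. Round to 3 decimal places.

p̂_MAP = 0.684

The prior density ∝ p^7(1−p)^1 is the kernel of Beta(8, 2).
Data: 6 successes in 11 trials (from the sequence). The binomial likelihood contributes p^6(1−p)^5, so the posterior is Beta(8+6, 2+5) = Beta(14, 7).
For Beta(a, b) with a, b > 1 the mode is (a−1)/(a+b−2) = 13/19 ≈ 0.684.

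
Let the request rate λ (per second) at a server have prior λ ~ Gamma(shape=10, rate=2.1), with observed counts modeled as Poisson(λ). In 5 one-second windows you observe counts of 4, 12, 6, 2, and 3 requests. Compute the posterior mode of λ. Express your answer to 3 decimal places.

Σxᵢ = 4+12+6+2+3 = 27, with n = 5.
Posterior ∝ λ^9e^(−2.1λ) · λ^27e^(−5λ) = λ^36e^(−7.1λ), i.e. Gamma(shape=37, rate=7.1).
The mode of a Gamma(a, b) with a ≥ 1 (shape–rate) is (a−1)/b = 36/7.1 ≈ 5.070.

λ̂_MAP = 5.070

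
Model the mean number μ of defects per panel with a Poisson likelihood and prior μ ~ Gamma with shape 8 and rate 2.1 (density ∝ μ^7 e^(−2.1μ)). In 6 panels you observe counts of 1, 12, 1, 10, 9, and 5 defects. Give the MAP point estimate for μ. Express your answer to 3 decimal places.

Σxᵢ = 1+12+1+10+9+5 = 38, with n = 6.
Posterior ∝ μ^7e^(−2.1μ) · μ^38e^(−6μ) = μ^45e^(−8.1μ), i.e. Gamma(shape=46, rate=8.1).
The mode of a Gamma(a, b) with a ≥ 1 (shape–rate) is (a−1)/b = 45/8.1 ≈ 5.556.

μ̂_MAP = 5.556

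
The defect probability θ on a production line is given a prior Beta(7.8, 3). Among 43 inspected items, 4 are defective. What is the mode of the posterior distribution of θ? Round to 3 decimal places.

θ̂_MAP = 0.208

Prior: Beta(7.8, 3).
Data: 4 successes in 43 trials. The binomial likelihood contributes θ^4(1−θ)^39, so the posterior is Beta(7.8+4, 3+39) = Beta(11.8, 42).
For Beta(a, b) with a, b > 1 the mode is (a−1)/(a+b−2) = 10.8/51.8 ≈ 0.208.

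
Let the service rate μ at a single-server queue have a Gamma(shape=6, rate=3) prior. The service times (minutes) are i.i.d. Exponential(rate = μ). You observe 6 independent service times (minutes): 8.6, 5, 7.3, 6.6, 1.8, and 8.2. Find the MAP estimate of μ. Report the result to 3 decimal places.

The Exponential(rate=μ) likelihood is ∝ μ^n e^(−μΣtᵢ). Here n = 6 and Σtᵢ = 8.6 + 5 + 7.3 + 6.6 + 1.8 + 8.2 = 37.5.
Posterior ∝ μ^5e^(−3μ) · μ^6e^(−37.5μ) = μ^11e^(−40.5μ), i.e. Gamma(12, 40.5).
Mode = (a−1)/b = 11/40.5 ≈ 0.272.

μ̂_MAP = 0.272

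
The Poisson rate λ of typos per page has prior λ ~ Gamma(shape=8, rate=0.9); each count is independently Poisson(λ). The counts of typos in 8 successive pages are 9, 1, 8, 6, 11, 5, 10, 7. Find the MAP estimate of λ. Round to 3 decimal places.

λ̂_MAP = 7.191

Σxᵢ = 9+1+8+6+11+5+10+7 = 57, with n = 8.
Posterior ∝ λ^7e^(−0.9λ) · λ^57e^(−8λ) = λ^64e^(−8.9λ), i.e. Gamma(shape=65, rate=8.9).
The mode of a Gamma(a, b) with a ≥ 1 (shape–rate) is (a−1)/b = 64/8.9 ≈ 7.191.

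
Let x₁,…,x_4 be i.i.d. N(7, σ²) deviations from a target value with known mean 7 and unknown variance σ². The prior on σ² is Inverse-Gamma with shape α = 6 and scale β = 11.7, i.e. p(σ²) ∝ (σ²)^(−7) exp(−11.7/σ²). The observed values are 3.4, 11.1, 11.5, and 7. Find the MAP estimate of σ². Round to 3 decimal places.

Sum of squared deviations about the known mean: SS = (3.4−7)² + (11.1−7)² + (11.5−7)² + (7−7)² = 50.02.
The Normal likelihood contributes (σ²)^(−n/2) exp(−SS/(2σ²)), so the posterior is Inverse-Gamma(α + n/2, β + SS/2) = Inverse-Gamma(8, 36.71).
The mode of Inverse-Gamma(a, b) is b/(a+1) = 36.71/9 ≈ 4.079.

σ̂²_MAP = 4.079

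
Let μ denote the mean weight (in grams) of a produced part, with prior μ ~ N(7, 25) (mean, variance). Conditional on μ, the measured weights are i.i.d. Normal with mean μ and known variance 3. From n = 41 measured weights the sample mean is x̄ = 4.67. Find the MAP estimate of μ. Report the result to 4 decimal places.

μ̂_MAP = 4.6768

n = 41, x̄ = 4.67.
For a Normal prior and Normal likelihood with known variance, the posterior is Normal; its mode equals its mean, the precision-weighted average.
Prior precision 1/σ₀² = 1/25 = 0.04; data precision n/σ² = 41/3.
μ̂ = (0.04·7 + (41/3)·4.67) / (0.04 + 41/3) = (19231/300)/(1028/75) = 19231/4112 ≈ 4.6768.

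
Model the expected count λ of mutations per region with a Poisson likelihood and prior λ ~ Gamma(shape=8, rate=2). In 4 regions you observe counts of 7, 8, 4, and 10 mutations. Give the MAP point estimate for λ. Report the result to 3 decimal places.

λ̂_MAP = 6.000

Σxᵢ = 7+8+4+10 = 29, with n = 4.
Posterior ∝ λ^7e^(−2λ) · λ^29e^(−4λ) = λ^36e^(−6λ), i.e. Gamma(shape=37, rate=6).
The mode of a Gamma(a, b) with a ≥ 1 (shape–rate) is (a−1)/b = 36/6 ≈ 6.000.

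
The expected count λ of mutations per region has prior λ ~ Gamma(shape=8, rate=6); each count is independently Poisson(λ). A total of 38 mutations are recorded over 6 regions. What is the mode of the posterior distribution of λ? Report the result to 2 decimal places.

Σxᵢ = 38, n = 6.
Posterior ∝ λ^7e^(−6λ) · λ^38e^(−6λ) = λ^45e^(−12λ), i.e. Gamma(shape=46, rate=12).
The mode of a Gamma(a, b) with a ≥ 1 (shape–rate) is (a−1)/b = 45/12 ≈ 3.75.

λ̂_MAP = 3.75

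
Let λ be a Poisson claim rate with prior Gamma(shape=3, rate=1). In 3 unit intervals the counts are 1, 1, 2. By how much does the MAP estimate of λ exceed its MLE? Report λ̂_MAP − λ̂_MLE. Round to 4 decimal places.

Σxᵢ = 4. Posterior is Gamma(7, 4); MAP = (7−1)/4 = 6/4 ≈ 1.50000.
MLE = x̄ = 4/3 ≈ 1.33333.
Difference = 6/4 − 4/3 = 1/6 ≈ 0.1667.

MAP − MLE = 0.1667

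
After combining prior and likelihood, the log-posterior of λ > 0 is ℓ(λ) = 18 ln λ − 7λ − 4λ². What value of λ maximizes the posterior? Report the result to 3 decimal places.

λ̂_MAP = 1.125

ℓ'(λ) = 18/λ − 7 − 8λ. Setting this to zero and multiplying by λ: 8λ² + 7λ − 18 = 0.
λ = (−7 + √(7² + 4·8·18)) / (2·8) = (−7 + √625) / 16 = (−7 + 25)/16 = 9/8.
ℓ''(λ) = −18/λ² − 8 < 0, confirming a maximum.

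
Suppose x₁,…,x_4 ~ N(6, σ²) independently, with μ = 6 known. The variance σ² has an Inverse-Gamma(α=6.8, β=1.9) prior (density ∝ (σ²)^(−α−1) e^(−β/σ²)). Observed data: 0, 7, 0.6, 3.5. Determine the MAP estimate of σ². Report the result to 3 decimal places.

σ̂²_MAP = 3.888

Sum of squared deviations about the known mean: SS = (0−6)² + (7−6)² + (0.6−6)² + (3.5−6)² = 72.41.
The Normal likelihood contributes (σ²)^(−n/2) exp(−SS/(2σ²)), so the posterior is Inverse-Gamma(α + n/2, β + SS/2) = Inverse-Gamma(8.8, 38.105).
The mode of Inverse-Gamma(a, b) is b/(a+1) = 38.105/9.8 ≈ 3.888.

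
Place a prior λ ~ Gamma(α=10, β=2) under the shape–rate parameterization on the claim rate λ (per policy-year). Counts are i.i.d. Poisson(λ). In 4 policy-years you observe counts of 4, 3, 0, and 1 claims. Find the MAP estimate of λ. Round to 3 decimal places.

Σxᵢ = 4+3+0+1 = 8, with n = 4.
Posterior ∝ λ^9e^(−2λ) · λ^8e^(−4λ) = λ^17e^(−6λ), i.e. Gamma(shape=18, rate=6).
The mode of a Gamma(a, b) with a ≥ 1 (shape–rate) is (a−1)/b = 17/6 ≈ 2.833.

λ̂_MAP = 2.833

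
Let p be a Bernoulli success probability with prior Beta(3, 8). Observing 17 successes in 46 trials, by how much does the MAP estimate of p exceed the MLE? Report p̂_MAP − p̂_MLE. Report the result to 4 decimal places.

Posterior is Beta(20, 37); MAP = (20−1)/(57−2) = 19/55 ≈ 0.34545.
MLE ignores the prior: p̂_MLE = k/n = 17/46 ≈ 0.36957.
Difference = 19/55 − 17/46 = -61/2530 ≈ -0.0241.

MAP − MLE = -0.0241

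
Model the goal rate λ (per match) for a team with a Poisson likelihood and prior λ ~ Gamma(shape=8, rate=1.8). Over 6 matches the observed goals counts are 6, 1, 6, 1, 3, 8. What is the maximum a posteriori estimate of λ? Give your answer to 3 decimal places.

λ̂_MAP = 4.103

Σxᵢ = 6+1+6+1+3+8 = 25, with n = 6.
Posterior ∝ λ^7e^(−1.8λ) · λ^25e^(−6λ) = λ^32e^(−7.8λ), i.e. Gamma(shape=33, rate=7.8).
The mode of a Gamma(a, b) with a ≥ 1 (shape–rate) is (a−1)/b = 32/7.8 ≈ 4.103.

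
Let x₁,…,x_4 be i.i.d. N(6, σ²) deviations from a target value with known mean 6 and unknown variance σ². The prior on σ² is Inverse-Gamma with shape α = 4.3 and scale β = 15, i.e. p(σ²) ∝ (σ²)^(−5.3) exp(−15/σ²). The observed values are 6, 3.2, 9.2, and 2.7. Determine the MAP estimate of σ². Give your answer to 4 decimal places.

σ̂²_MAP = 4.0390

Sum of squared deviations about the known mean: SS = (6−6)² + (3.2−6)² + (9.2−6)² + (2.7−6)² = 28.97.
The Normal likelihood contributes (σ²)^(−n/2) exp(−SS/(2σ²)), so the posterior is Inverse-Gamma(α + n/2, β + SS/2) = Inverse-Gamma(6.3, 29.485).
The mode of Inverse-Gamma(a, b) is b/(a+1) = 29.485/7.3 ≈ 4.0390.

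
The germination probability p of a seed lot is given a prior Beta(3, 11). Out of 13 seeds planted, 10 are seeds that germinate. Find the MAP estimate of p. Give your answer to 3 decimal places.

p̂_MAP = 0.480

Prior: Beta(3, 11).
Data: 10 successes in 13 trials. The binomial likelihood contributes p^10(1−p)^3, so the posterior is Beta(3+10, 11+3) = Beta(13, 14).
For Beta(a, b) with a, b > 1 the mode is (a−1)/(a+b−2) = 12/25 ≈ 0.480.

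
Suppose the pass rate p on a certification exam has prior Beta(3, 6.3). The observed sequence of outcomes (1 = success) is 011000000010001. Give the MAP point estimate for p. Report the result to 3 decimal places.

Prior: Beta(3, 6.3).
Data: 4 successes in 15 trials (from the sequence). The binomial likelihood contributes p^4(1−p)^11, so the posterior is Beta(3+4, 6.3+11) = Beta(7, 17.3).
For Beta(a, b) with a, b > 1 the mode is (a−1)/(a+b−2) = 6/22.3 ≈ 0.269.

p̂_MAP = 0.269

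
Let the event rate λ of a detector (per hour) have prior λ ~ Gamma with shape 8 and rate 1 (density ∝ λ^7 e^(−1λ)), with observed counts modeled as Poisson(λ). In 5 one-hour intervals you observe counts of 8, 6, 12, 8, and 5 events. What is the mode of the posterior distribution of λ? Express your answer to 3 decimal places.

λ̂_MAP = 7.667

Σxᵢ = 8+6+12+8+5 = 39, with n = 5.
Posterior ∝ λ^7e^(−1λ) · λ^39e^(−5λ) = λ^46e^(−6λ), i.e. Gamma(shape=47, rate=6).
The mode of a Gamma(a, b) with a ≥ 1 (shape–rate) is (a−1)/b = 46/6 ≈ 7.667.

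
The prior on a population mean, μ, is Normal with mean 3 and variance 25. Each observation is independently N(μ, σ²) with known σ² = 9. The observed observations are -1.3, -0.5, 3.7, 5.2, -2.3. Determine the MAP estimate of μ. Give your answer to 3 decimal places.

μ̂_MAP = 1.097

n = 5; x̄ = ((-1.3) + (-0.5) + 3.7 + 5.2 + (-2.3))/5 = 4.8/5 = 0.96.
For a Normal prior and Normal likelihood with known variance, the posterior is Normal; its mode equals its mean, the precision-weighted average.
Prior precision 1/σ₀² = 1/25 = 0.04; data precision n/σ² = 5/9.
μ̂ = (0.04·3 + (5/9)·0.96) / (0.04 + 5/9) = (49/75)/(134/225) = 147/134 ≈ 1.097.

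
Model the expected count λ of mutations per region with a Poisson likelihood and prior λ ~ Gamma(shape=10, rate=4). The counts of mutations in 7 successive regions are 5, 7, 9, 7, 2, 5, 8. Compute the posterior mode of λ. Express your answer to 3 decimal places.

Σxᵢ = 5+7+9+7+2+5+8 = 43, with n = 7.
Posterior ∝ λ^9e^(−4λ) · λ^43e^(−7λ) = λ^52e^(−11λ), i.e. Gamma(shape=53, rate=11).
The mode of a Gamma(a, b) with a ≥ 1 (shape–rate) is (a−1)/b = 52/11 ≈ 4.727.

λ̂_MAP = 4.727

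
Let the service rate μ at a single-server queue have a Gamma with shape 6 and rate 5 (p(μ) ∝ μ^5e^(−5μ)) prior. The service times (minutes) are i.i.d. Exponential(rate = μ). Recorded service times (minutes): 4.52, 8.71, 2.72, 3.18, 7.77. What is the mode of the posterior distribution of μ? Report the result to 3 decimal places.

The Exponential(rate=μ) likelihood is ∝ μ^n e^(−μΣtᵢ). Here n = 5 and Σtᵢ = 4.52 + 8.71 + 2.72 + 3.18 + 7.77 = 26.90.
Posterior ∝ μ^5e^(−5μ) · μ^5e^(−26.90μ) = μ^10e^(−31.90μ), i.e. Gamma(11, 31.90).
Mode = (a−1)/b = 10/31.90 ≈ 0.313.

μ̂_MAP = 0.313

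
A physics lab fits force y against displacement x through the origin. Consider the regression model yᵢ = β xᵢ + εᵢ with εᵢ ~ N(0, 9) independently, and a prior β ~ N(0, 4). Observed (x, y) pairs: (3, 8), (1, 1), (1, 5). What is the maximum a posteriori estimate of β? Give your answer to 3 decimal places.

log p(β | y) = −Σ(yᵢ − βxᵢ)²/(2·9) − β²/(2·4) + const.
Setting the derivative to zero: Σxᵢ(yᵢ − βxᵢ)/9 − β/4 = 0, so β = Σxᵢyᵢ / (Σxᵢ² + σ²/τ²).
Σxᵢyᵢ = 3·8 + 1·1 + 1·5 = 30; Σxᵢ² = 11; σ²/τ² = 2.25.
β̂_MAP = 30 / (11 + 2.25) = 30/13.25 ≈ 2.264.

β̂_MAP = 2.264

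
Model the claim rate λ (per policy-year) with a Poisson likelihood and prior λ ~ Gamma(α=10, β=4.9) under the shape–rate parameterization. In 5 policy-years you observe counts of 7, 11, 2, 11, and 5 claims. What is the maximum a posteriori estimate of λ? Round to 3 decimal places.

λ̂_MAP = 4.545

Σxᵢ = 7+11+2+11+5 = 36, with n = 5.
Posterior ∝ λ^9e^(−4.9λ) · λ^36e^(−5λ) = λ^45e^(−9.9λ), i.e. Gamma(shape=46, rate=9.9).
The mode of a Gamma(a, b) with a ≥ 1 (shape–rate) is (a−1)/b = 45/9.9 ≈ 4.545.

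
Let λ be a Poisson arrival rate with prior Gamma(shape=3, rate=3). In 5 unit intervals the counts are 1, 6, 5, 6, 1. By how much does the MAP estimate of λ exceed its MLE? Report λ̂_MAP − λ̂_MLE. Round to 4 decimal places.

MAP − MLE = -1.1750

Σxᵢ = 19. Posterior is Gamma(22, 8); MAP = (22−1)/8 = 21/8 ≈ 2.62500.
MLE = x̄ = 19/5 ≈ 3.80000.
Difference = 21/8 − 19/5 = -47/40 ≈ -1.1750.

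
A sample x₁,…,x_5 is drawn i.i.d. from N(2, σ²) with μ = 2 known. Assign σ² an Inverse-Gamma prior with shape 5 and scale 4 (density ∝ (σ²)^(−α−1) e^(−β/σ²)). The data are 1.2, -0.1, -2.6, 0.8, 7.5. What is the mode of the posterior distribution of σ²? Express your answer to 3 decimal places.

σ̂²_MAP = 3.876

Sum of squared deviations about the known mean: SS = (1.2−2)² + (-0.1−2)² + (-2.6−2)² + (0.8−2)² + (7.5−2)² = 57.9.
The Normal likelihood contributes (σ²)^(−n/2) exp(−SS/(2σ²)), so the posterior is Inverse-Gamma(α + n/2, β + SS/2) = Inverse-Gamma(7.5, 32.95).
The mode of Inverse-Gamma(a, b) is b/(a+1) = 32.95/8.5 ≈ 3.876.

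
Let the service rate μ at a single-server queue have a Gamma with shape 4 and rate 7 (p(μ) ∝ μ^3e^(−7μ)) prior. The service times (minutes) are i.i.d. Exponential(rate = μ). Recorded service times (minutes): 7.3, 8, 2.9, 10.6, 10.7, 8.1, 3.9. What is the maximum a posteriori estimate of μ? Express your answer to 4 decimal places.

μ̂_MAP = 0.1709

The Exponential(rate=μ) likelihood is ∝ μ^n e^(−μΣtᵢ). Here n = 7 and Σtᵢ = 7.3 + 8 + 2.9 + 10.6 + 10.7 + 8.1 + 3.9 = 51.5.
Posterior ∝ μ^3e^(−7μ) · μ^7e^(−51.5μ) = μ^10e^(−58.5μ), i.e. Gamma(11, 58.5).
Mode = (a−1)/b = 10/58.5 ≈ 0.1709.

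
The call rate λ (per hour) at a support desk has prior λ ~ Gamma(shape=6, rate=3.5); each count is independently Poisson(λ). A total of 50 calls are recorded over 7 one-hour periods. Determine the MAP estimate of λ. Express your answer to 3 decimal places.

λ̂_MAP = 5.238

Σxᵢ = 50, n = 7.
Posterior ∝ λ^5e^(−3.5λ) · λ^50e^(−7λ) = λ^55e^(−10.5λ), i.e. Gamma(shape=56, rate=10.5).
The mode of a Gamma(a, b) with a ≥ 1 (shape–rate) is (a−1)/b = 55/10.5 ≈ 5.238.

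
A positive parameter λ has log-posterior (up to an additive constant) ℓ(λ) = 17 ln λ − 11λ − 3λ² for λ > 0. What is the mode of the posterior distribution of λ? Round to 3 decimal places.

λ̂_MAP = 1.000

ℓ'(λ) = 17/λ − 11 − 6λ. Setting this to zero and multiplying by λ: 6λ² + 11λ − 17 = 0.
λ = (−11 + √(11² + 4·6·17)) / (2·6) = (−11 + √529) / 12 = (−11 + 23)/12 = 1.
ℓ''(λ) = −17/λ² − 6 < 0, confirming a maximum.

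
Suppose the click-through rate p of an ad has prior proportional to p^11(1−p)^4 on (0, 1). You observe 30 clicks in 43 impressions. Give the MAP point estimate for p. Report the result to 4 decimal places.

p̂_MAP = 0.7069

The prior density ∝ p^11(1−p)^4 is the kernel of Beta(12, 5).
Data: 30 successes in 43 trials. The binomial likelihood contributes p^30(1−p)^13, so the posterior is Beta(12+30, 5+13) = Beta(42, 18).
For Beta(a, b) with a, b > 1 the mode is (a−1)/(a+b−2) = 41/58 ≈ 0.7069.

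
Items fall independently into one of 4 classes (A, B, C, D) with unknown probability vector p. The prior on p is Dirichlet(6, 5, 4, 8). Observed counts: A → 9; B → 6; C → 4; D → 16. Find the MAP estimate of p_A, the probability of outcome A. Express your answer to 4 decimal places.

MAP estimate of p_A = 0.2593

The posterior is Dirichlet(αᵢ + nᵢ) = Dirichlet(15, 11, 8, 24).
For a Dirichlet(a₁,…,a_K) with all aᵢ > 1, the mode has j-th component (aⱼ − 1)/(Σaᵢ − K).
Here Σaᵢ = 58 and K = 4, so p_A = (15 − 1)/(58 − 4) = 14/54 ≈ 0.2593.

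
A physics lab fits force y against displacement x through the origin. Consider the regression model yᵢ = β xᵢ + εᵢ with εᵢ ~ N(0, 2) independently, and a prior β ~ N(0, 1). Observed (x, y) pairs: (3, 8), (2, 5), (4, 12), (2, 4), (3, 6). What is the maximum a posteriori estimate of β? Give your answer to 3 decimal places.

log p(β | y) = −Σ(yᵢ − βxᵢ)²/(2·2) − β²/(2·1) + const.
Setting the derivative to zero: Σxᵢ(yᵢ − βxᵢ)/2 − β/1 = 0, so β = Σxᵢyᵢ / (Σxᵢ² + σ²/τ²).
Σxᵢyᵢ = 3·8 + 2·5 + 4·12 + 2·4 + 3·6 = 108; Σxᵢ² = 42; σ²/τ² = 2.
β̂_MAP = 108 / (42 + 2) = 108/44 ≈ 2.455.

β̂_MAP = 2.455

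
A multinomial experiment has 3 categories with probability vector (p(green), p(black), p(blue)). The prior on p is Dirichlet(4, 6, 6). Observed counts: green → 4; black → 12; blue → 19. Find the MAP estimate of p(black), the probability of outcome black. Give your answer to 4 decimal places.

The posterior is Dirichlet(αᵢ + nᵢ) = Dirichlet(8, 18, 25).
For a Dirichlet(a₁,…,a_K) with all aᵢ > 1, the mode has j-th component (aⱼ − 1)/(Σaᵢ − K).
Here Σaᵢ = 51 and K = 3, so p(black) = (18 − 1)/(51 − 3) = 17/48 ≈ 0.3542.

MAP estimate of p(black) = 0.3542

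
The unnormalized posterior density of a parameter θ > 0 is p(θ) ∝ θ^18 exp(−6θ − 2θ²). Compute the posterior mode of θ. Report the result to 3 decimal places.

θ̂_MAP = 1.500

ℓ'(θ) = 18/θ − 6 − 4θ. Setting this to zero and multiplying by θ: 4θ² + 6θ − 18 = 0.
θ = (−6 + √(6² + 4·4·18)) / (2·4) = (−6 + √324) / 8 = (−6 + 18)/8 = 3/2.
ℓ''(θ) = −18/θ² − 4 < 0, confirming a maximum.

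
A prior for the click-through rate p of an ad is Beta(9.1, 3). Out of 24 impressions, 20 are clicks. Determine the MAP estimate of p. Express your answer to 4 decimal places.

p̂_MAP = 0.8240

Prior: Beta(9.1, 3).
Data: 20 successes in 24 trials. The binomial likelihood contributes p^20(1−p)^4, so the posterior is Beta(9.1+20, 3+4) = Beta(29.1, 7).
For Beta(a, b) with a, b > 1 the mode is (a−1)/(a+b−2) = 28.1/34.1 ≈ 0.8240.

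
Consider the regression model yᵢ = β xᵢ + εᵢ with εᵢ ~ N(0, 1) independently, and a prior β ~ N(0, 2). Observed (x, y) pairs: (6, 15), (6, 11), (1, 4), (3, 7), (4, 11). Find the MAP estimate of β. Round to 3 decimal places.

β̂_MAP = 2.284

log p(β | y) = −Σ(yᵢ − βxᵢ)²/(2·1) − β²/(2·2) + const.
Setting the derivative to zero: Σxᵢ(yᵢ − βxᵢ)/1 − β/2 = 0, so β = Σxᵢyᵢ / (Σxᵢ² + σ²/τ²).
Σxᵢyᵢ = 6·15 + 6·11 + 1·4 + 3·7 + 4·11 = 225; Σxᵢ² = 98; σ²/τ² = 0.5.
β̂_MAP = 225 / (98 + 0.5) = 225/98.5 ≈ 2.284.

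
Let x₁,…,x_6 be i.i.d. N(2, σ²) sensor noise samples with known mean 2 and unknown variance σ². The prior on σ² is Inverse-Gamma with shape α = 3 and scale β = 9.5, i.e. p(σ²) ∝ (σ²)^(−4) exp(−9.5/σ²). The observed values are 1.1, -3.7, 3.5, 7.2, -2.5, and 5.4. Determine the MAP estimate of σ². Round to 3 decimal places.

Sum of squared deviations about the known mean: SS = (1.1−2)² + (-3.7−2)² + (3.5−2)² + (7.2−2)² + (-2.5−2)² + (5.4−2)² = 94.4.
The Normal likelihood contributes (σ²)^(−n/2) exp(−SS/(2σ²)), so the posterior is Inverse-Gamma(α + n/2, β + SS/2) = Inverse-Gamma(6, 56.7).
The mode of Inverse-Gamma(a, b) is b/(a+1) = 56.7/7 ≈ 8.100.

σ̂²_MAP = 8.100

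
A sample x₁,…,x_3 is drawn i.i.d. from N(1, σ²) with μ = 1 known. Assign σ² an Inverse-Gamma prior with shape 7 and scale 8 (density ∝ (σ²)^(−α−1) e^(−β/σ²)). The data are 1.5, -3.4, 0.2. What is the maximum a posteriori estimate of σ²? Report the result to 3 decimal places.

σ̂²_MAP = 1.908

Sum of squared deviations about the known mean: SS = (1.5−1)² + (-3.4−1)² + (0.2−1)² = 20.25.
The Normal likelihood contributes (σ²)^(−n/2) exp(−SS/(2σ²)), so the posterior is Inverse-Gamma(α + n/2, β + SS/2) = Inverse-Gamma(8.5, 18.125).
The mode of Inverse-Gamma(a, b) is b/(a+1) = 18.125/9.5 ≈ 1.908.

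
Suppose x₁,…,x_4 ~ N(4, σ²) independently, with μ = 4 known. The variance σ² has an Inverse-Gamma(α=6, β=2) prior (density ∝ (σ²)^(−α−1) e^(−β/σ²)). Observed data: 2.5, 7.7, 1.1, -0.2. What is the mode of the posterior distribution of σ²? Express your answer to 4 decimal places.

Sum of squared deviations about the known mean: SS = (2.5−4)² + (7.7−4)² + (1.1−4)² + (-0.2−4)² = 41.99.
The Normal likelihood contributes (σ²)^(−n/2) exp(−SS/(2σ²)), so the posterior is Inverse-Gamma(α + n/2, β + SS/2) = Inverse-Gamma(8, 22.995).
The mode of Inverse-Gamma(a, b) is b/(a+1) = 22.995/9 ≈ 2.5550.

σ̂²_MAP = 2.5550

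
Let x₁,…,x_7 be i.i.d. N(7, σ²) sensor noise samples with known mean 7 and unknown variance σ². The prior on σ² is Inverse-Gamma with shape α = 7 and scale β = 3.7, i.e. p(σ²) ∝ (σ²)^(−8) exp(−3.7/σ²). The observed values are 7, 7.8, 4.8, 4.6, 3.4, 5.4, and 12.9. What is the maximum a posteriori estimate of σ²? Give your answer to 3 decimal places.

σ̂²_MAP = 2.999

Sum of squared deviations about the known mean: SS = (7−7)² + (7.8−7)² + (4.8−7)² + (4.6−7)² + (3.4−7)² + (5.4−7)² + (12.9−7)² = 61.57.
The Normal likelihood contributes (σ²)^(−n/2) exp(−SS/(2σ²)), so the posterior is Inverse-Gamma(α + n/2, β + SS/2) = Inverse-Gamma(10.5, 34.485).
The mode of Inverse-Gamma(a, b) is b/(a+1) = 34.485/11.5 ≈ 2.999.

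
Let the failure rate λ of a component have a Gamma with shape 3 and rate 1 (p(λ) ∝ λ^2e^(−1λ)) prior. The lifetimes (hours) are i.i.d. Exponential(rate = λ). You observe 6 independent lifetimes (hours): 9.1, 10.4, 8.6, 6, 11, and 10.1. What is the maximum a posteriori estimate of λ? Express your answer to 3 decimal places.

The Exponential(rate=λ) likelihood is ∝ λ^n e^(−λΣtᵢ). Here n = 6 and Σtᵢ = 9.1 + 10.4 + 8.6 + 6 + 11 + 10.1 = 55.2.
Posterior ∝ λ^2e^(−1λ) · λ^6e^(−55.2λ) = λ^8e^(−56.2λ), i.e. Gamma(9, 56.2).
Mode = (a−1)/b = 8/56.2 ≈ 0.142.

λ̂_MAP = 0.142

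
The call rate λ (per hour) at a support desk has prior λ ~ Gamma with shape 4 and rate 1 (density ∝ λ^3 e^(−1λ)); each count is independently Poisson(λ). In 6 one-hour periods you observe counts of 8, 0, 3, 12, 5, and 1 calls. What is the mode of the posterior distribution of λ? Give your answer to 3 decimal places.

Σxᵢ = 8+0+3+12+5+1 = 29, with n = 6.
Posterior ∝ λ^3e^(−1λ) · λ^29e^(−6λ) = λ^32e^(−7λ), i.e. Gamma(shape=33, rate=7).
The mode of a Gamma(a, b) with a ≥ 1 (shape–rate) is (a−1)/b = 32/7 ≈ 4.571.

λ̂_MAP = 4.571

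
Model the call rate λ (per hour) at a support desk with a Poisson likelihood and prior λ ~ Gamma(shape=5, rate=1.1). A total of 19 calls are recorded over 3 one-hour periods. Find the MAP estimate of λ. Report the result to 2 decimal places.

Σxᵢ = 19, n = 3.
Posterior ∝ λ^4e^(−1.1λ) · λ^19e^(−3λ) = λ^23e^(−4.1λ), i.e. Gamma(shape=24, rate=4.1).
The mode of a Gamma(a, b) with a ≥ 1 (shape–rate) is (a−1)/b = 23/4.1 ≈ 5.61.

λ̂_MAP = 5.61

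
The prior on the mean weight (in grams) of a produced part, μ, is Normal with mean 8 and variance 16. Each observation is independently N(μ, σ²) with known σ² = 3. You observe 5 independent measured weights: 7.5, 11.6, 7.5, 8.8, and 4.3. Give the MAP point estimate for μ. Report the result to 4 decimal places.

μ̂_MAP = 7.9422

n = 5; x̄ = (7.5 + 11.6 + 7.5 + 8.8 + 4.3)/5 = 39.7/5 = 7.94.
For a Normal prior and Normal likelihood with known variance, the posterior is Normal; its mode equals its mean, the precision-weighted average.
Prior precision 1/σ₀² = 1/16 = 0.0625; data precision n/σ² = 5/3.
μ̂ = (0.0625·8 + (5/3)·7.94) / (0.0625 + 5/3) = (206/15)/(83/48) = 3296/415 ≈ 7.9422.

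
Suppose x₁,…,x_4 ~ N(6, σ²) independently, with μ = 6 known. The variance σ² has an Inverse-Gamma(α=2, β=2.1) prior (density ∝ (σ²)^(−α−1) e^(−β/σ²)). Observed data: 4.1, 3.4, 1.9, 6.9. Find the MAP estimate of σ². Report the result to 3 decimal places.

Sum of squared deviations about the known mean: SS = (4.1−6)² + (3.4−6)² + (1.9−6)² + (6.9−6)² = 27.99.
The Normal likelihood contributes (σ²)^(−n/2) exp(−SS/(2σ²)), so the posterior is Inverse-Gamma(α + n/2, β + SS/2) = Inverse-Gamma(4, 16.095).
The mode of Inverse-Gamma(a, b) is b/(a+1) = 16.095/5 ≈ 3.219.

σ̂²_MAP = 3.219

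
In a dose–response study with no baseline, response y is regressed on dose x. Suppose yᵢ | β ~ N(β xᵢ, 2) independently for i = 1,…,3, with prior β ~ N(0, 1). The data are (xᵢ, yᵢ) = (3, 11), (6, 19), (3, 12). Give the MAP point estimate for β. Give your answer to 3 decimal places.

β̂_MAP = 3.268

log p(β | y) = −Σ(yᵢ − βxᵢ)²/(2·2) − β²/(2·1) + const.
Setting the derivative to zero: Σxᵢ(yᵢ − βxᵢ)/2 − β/1 = 0, so β = Σxᵢyᵢ / (Σxᵢ² + σ²/τ²).
Σxᵢyᵢ = 3·11 + 6·19 + 3·12 = 183; Σxᵢ² = 54; σ²/τ² = 2.
β̂_MAP = 183 / (54 + 2) = 183/56 ≈ 3.268.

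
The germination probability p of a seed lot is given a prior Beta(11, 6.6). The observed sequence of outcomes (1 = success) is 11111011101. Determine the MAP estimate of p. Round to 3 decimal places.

Prior: Beta(11, 6.6).
Data: 9 successes in 11 trials (from the sequence). The binomial likelihood contributes p^9(1−p)^2, so the posterior is Beta(11+9, 6.6+2) = Beta(20, 8.6).
For Beta(a, b) with a, b > 1 the mode is (a−1)/(a+b−2) = 19/26.6 ≈ 0.714.

p̂_MAP = 0.714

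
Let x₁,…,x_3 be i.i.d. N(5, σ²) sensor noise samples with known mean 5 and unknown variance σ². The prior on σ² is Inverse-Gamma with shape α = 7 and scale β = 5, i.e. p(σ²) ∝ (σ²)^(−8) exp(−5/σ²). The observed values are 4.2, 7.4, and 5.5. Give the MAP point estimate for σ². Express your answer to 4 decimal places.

Sum of squared deviations about the known mean: SS = (4.2−5)² + (7.4−5)² + (5.5−5)² = 6.65.
The Normal likelihood contributes (σ²)^(−n/2) exp(−SS/(2σ²)), so the posterior is Inverse-Gamma(α + n/2, β + SS/2) = Inverse-Gamma(8.5, 8.325).
The mode of Inverse-Gamma(a, b) is b/(a+1) = 8.325/9.5 ≈ 0.8763.

σ̂²_MAP = 0.8763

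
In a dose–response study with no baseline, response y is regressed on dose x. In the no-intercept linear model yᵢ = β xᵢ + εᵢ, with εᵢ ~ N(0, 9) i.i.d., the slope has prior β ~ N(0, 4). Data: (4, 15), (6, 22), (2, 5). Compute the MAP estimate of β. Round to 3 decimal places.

log p(β | y) = −Σ(yᵢ − βxᵢ)²/(2·9) − β²/(2·4) + const.
Setting the derivative to zero: Σxᵢ(yᵢ − βxᵢ)/9 − β/4 = 0, so β = Σxᵢyᵢ / (Σxᵢ² + σ²/τ²).
Σxᵢyᵢ = 4·15 + 6·22 + 2·5 = 202; Σxᵢ² = 56; σ²/τ² = 2.25.
β̂_MAP = 202 / (56 + 2.25) = 202/58.25 ≈ 3.468.

β̂_MAP = 3.468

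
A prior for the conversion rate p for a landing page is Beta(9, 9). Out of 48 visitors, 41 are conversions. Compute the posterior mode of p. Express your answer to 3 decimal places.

p̂_MAP = 0.766

Prior: Beta(9, 9).
Data: 41 successes in 48 trials. The binomial likelihood contributes p^41(1−p)^7, so the posterior is Beta(9+41, 9+7) = Beta(50, 16).
For Beta(a, b) with a, b > 1 the mode is (a−1)/(a+b−2) = 49/64 ≈ 0.766.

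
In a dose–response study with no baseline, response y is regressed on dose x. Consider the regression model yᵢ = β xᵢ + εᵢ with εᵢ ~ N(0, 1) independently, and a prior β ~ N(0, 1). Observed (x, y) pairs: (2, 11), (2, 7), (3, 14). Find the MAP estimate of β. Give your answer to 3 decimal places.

β̂_MAP = 4.333

log p(β | y) = −Σ(yᵢ − βxᵢ)²/(2·1) − β²/(2·1) + const.
Setting the derivative to zero: Σxᵢ(yᵢ − βxᵢ)/1 − β/1 = 0, so β = Σxᵢyᵢ / (Σxᵢ² + σ²/τ²).
Σxᵢyᵢ = 2·11 + 2·7 + 3·14 = 78; Σxᵢ² = 17; σ²/τ² = 1.
β̂_MAP = 78 / (17 + 1) = 78/18 ≈ 4.333.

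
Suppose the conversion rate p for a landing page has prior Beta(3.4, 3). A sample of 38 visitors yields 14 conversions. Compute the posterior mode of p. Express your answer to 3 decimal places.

p̂_MAP = 0.387

Prior: Beta(3.4, 3).
Data: 14 successes in 38 trials. The binomial likelihood contributes p^14(1−p)^24, so the posterior is Beta(3.4+14, 3+24) = Beta(17.4, 27).
For Beta(a, b) with a, b > 1 the mode is (a−1)/(a+b−2) = 16.4/42.4 ≈ 0.387.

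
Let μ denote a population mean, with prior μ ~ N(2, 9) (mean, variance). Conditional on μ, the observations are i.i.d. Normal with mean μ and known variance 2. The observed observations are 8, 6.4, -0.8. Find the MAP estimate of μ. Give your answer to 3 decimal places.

μ̂_MAP = 4.359

n = 3; x̄ = (8 + 6.4 + (-0.8))/3 = 13.6/3 = 68/15 ≈ 4.5333.
For a Normal prior and Normal likelihood with known variance, the posterior is Normal; its mode equals its mean, the precision-weighted average.
Prior precision 1/σ₀² = 1/9; data precision n/σ² = 3/2 = 1.5.
μ̂ = ((1/9)·2 + 1.5·(68/15)) / (1/9 + 1.5) = (316/45)/(29/18) = 632/145 ≈ 4.359.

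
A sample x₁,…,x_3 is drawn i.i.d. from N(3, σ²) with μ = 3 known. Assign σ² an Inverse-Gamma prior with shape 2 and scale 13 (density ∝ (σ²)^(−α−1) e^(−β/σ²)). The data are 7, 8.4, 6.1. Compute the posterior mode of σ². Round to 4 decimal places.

Sum of squared deviations about the known mean: SS = (7−3)² + (8.4−3)² + (6.1−3)² = 54.77.
The Normal likelihood contributes (σ²)^(−n/2) exp(−SS/(2σ²)), so the posterior is Inverse-Gamma(α + n/2, β + SS/2) = Inverse-Gamma(3.5, 40.385).
The mode of Inverse-Gamma(a, b) is b/(a+1) = 40.385/4.5 ≈ 8.9744.

σ̂²_MAP = 8.9744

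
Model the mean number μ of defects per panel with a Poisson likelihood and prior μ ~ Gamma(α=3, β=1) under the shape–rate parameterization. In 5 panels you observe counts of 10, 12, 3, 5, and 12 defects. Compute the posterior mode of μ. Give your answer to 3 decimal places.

μ̂_MAP = 7.333

Σxᵢ = 10+12+3+5+12 = 42, with n = 5.
Posterior ∝ μ^2e^(−1μ) · μ^42e^(−5μ) = μ^44e^(−6μ), i.e. Gamma(shape=45, rate=6).
The mode of a Gamma(a, b) with a ≥ 1 (shape–rate) is (a−1)/b = 44/6 ≈ 7.333.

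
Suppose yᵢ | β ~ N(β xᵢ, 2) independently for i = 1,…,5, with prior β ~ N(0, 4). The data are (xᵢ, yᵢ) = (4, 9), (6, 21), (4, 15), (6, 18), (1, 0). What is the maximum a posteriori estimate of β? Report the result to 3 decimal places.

β̂_MAP = 3.128

log p(β | y) = −Σ(yᵢ − βxᵢ)²/(2·2) − β²/(2·4) + const.
Setting the derivative to zero: Σxᵢ(yᵢ − βxᵢ)/2 − β/4 = 0, so β = Σxᵢyᵢ / (Σxᵢ² + σ²/τ²).
Σxᵢyᵢ = 4·9 + 6·21 + 4·15 + 6·18 + 1·0 = 330; Σxᵢ² = 105; σ²/τ² = 0.5.
β̂_MAP = 330 / (105 + 0.5) = 330/105.5 ≈ 3.128.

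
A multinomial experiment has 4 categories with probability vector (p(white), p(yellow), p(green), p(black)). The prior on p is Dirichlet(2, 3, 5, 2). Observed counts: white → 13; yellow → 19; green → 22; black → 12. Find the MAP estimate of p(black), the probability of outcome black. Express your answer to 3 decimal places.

MAP estimate of p(black) = 0.176

The posterior is Dirichlet(αᵢ + nᵢ) = Dirichlet(15, 22, 27, 14).
For a Dirichlet(a₁,…,a_K) with all aᵢ > 1, the mode has j-th component (aⱼ − 1)/(Σaᵢ − K).
Here Σaᵢ = 78 and K = 4, so p(black) = (14 − 1)/(78 − 4) = 13/74 ≈ 0.176.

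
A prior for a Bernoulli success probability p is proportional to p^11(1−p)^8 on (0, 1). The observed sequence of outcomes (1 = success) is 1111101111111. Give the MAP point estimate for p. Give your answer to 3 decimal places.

The prior density ∝ p^11(1−p)^8 is the kernel of Beta(12, 9).
Data: 12 successes in 13 trials (from the sequence). The binomial likelihood contributes p^12(1−p)^1, so the posterior is Beta(12+12, 9+1) = Beta(24, 10).
For Beta(a, b) with a, b > 1 the mode is (a−1)/(a+b−2) = 23/32 ≈ 0.719.

p̂_MAP = 0.719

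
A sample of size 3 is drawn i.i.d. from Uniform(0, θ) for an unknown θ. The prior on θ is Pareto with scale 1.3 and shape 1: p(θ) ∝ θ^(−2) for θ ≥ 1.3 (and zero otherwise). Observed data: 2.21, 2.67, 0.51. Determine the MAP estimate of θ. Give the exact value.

θ̂_MAP = 2.67

The Uniform(0, θ) likelihood is θ^(−n) for θ ≥ max(xᵢ), zero otherwise. Here max(xᵢ) = 2.67.
Posterior ∝ θ^(−2) · θ^(−3) = θ^(−5) on θ ≥ max(1.3, 2.67) = 2.67.
This density is strictly decreasing in θ, so the posterior mode lies at the lower boundary of the support.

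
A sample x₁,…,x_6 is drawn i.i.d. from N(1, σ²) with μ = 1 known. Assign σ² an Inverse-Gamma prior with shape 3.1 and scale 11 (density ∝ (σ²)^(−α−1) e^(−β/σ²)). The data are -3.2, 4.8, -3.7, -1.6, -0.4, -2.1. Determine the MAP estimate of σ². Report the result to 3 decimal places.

Sum of squared deviations about the known mean: SS = (-3.2−1)² + (4.8−1)² + (-3.7−1)² + (-1.6−1)² + (-0.4−1)² + (-2.1−1)² = 72.5.
The Normal likelihood contributes (σ²)^(−n/2) exp(−SS/(2σ²)), so the posterior is Inverse-Gamma(α + n/2, β + SS/2) = Inverse-Gamma(6.1, 47.25).
The mode of Inverse-Gamma(a, b) is b/(a+1) = 47.25/7.1 ≈ 6.655.

σ̂²_MAP = 6.655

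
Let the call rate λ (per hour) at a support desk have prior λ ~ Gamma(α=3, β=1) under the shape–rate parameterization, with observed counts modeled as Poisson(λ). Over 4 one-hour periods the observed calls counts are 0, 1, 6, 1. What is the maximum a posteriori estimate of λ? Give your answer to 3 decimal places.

λ̂_MAP = 2.000

Σxᵢ = 0+1+6+1 = 8, with n = 4.
Posterior ∝ λ^2e^(−1λ) · λ^8e^(−4λ) = λ^10e^(−5λ), i.e. Gamma(shape=11, rate=5).
The mode of a Gamma(a, b) with a ≥ 1 (shape–rate) is (a−1)/b = 10/5 ≈ 2.000.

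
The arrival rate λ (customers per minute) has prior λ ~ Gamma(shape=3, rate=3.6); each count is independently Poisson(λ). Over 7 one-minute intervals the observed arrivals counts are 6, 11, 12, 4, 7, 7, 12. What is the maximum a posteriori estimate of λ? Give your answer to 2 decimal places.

Σxᵢ = 6+11+12+4+7+7+12 = 59, with n = 7.
Posterior ∝ λ^2e^(−3.6λ) · λ^59e^(−7λ) = λ^61e^(−10.6λ), i.e. Gamma(shape=62, rate=10.6).
The mode of a Gamma(a, b) with a ≥ 1 (shape–rate) is (a−1)/b = 61/10.6 ≈ 5.75.

λ̂_MAP = 5.75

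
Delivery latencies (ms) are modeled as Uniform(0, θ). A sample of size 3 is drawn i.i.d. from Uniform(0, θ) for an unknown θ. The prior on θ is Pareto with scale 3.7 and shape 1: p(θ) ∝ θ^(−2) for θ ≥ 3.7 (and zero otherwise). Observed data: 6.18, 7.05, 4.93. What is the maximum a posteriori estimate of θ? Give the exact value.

The Uniform(0, θ) likelihood is θ^(−n) for θ ≥ max(xᵢ), zero otherwise. Here max(xᵢ) = 7.05.
Posterior ∝ θ^(−2) · θ^(−3) = θ^(−5) on θ ≥ max(3.7, 7.05) = 7.05.
This density is strictly decreasing in θ, so the posterior mode lies at the lower boundary of the support.

θ̂_MAP = 7.05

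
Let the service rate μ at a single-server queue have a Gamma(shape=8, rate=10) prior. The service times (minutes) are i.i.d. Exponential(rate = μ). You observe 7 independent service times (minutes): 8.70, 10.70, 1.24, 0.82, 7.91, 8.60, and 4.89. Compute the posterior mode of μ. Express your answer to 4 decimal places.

The Exponential(rate=μ) likelihood is ∝ μ^n e^(−μΣtᵢ). Here n = 7 and Σtᵢ = 8.70 + 10.70 + 1.24 + 0.82 + 7.91 + 8.60 + 4.89 = 42.86.
Posterior ∝ μ^7e^(−10μ) · μ^7e^(−42.86μ) = μ^14e^(−52.86μ), i.e. Gamma(15, 52.86).
Mode = (a−1)/b = 14/52.86 ≈ 0.2649.

μ̂_MAP = 0.2649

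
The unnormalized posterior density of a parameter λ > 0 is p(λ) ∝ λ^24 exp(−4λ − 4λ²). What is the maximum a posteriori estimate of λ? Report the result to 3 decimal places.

ℓ'(λ) = 24/λ − 4 − 8λ. Setting this to zero and multiplying by λ: 8λ² + 4λ − 24 = 0.
λ = (−4 + √(4² + 4·8·24)) / (2·8) = (−4 + √784) / 16 = (−4 + 28)/16 = 3/2.
ℓ''(λ) = −24/λ² − 8 < 0, confirming a maximum.

λ̂_MAP = 1.500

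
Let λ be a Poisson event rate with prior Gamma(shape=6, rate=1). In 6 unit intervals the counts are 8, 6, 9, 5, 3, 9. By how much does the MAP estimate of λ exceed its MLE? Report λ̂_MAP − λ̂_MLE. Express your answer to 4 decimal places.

Σxᵢ = 40. Posterior is Gamma(46, 7); MAP = (46−1)/7 = 45/7 ≈ 6.42857.
MLE = x̄ = 40/6 ≈ 6.66667.
Difference = 45/7 − 40/6 = -5/21 ≈ -0.2381.

MAP − MLE = -0.2381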